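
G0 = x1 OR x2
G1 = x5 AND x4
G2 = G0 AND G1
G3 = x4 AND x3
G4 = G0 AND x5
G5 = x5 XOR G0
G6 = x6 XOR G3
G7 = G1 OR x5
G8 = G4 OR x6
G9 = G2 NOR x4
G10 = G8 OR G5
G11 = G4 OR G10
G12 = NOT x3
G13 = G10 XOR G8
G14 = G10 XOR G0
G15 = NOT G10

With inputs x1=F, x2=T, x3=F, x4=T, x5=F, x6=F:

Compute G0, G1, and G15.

G0 = T, G1 = F, G15 = F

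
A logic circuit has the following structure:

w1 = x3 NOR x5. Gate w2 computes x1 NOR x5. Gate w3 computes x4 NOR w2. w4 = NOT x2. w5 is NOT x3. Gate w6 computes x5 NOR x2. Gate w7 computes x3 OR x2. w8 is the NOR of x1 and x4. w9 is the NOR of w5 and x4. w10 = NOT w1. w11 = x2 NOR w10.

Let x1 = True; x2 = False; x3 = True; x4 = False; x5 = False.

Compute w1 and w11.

w1 = False; w11 = False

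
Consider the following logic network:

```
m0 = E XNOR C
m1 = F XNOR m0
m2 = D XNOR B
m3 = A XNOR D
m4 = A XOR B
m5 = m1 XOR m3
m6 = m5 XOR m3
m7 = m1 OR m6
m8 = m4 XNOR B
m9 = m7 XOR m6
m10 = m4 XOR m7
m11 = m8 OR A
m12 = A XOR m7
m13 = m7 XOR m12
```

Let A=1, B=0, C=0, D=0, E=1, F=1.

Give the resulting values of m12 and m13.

m12 = 1  m13 = 1

m0 = E XNOR C = 1 XNOR 0 = 0
m1 = F XNOR m0 = 1 XNOR 0 = 0
m3 = A XNOR D = 1 XNOR 0 = 0
m5 = m1 XOR m3 = 0 XOR 0 = 0
m6 = m5 XOR m3 = 0 XOR 0 = 0
m7 = m1 OR m6 = 0 OR 0 = 0
m12 = A XOR m7 = 1 XOR 0 = 1
m13 = m7 XOR m12 = 0 XOR 1 = 1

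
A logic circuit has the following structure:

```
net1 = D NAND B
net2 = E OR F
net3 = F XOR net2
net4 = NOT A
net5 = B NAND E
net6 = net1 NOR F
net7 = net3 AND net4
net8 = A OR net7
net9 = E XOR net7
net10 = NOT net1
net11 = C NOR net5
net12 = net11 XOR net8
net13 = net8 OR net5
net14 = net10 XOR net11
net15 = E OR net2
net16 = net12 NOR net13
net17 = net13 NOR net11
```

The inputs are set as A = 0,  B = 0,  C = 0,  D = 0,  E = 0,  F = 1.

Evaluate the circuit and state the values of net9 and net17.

net9 = 0  net17 = 0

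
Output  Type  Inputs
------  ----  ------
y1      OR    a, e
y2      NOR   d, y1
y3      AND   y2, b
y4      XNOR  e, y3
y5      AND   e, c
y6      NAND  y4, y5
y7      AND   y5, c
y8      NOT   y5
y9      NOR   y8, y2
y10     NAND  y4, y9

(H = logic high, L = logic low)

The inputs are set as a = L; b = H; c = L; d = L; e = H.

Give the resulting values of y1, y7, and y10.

y1 = a OR e = L OR H = H
y2 = d NOR y1 = L NOR H = L
y3 = y2 AND b = L AND H = L
y4 = e XNOR y3 = H XNOR L = L
y5 = e AND c = H AND L = L
y7 = y5 AND c = L AND L = L
y8 = NOT y5 = NOT L = H
y9 = y8 NOR y2 = H NOR L = L
y10 = y4 NAND y9 = L NAND L = H

y1 = H, y7 = L, y10 = H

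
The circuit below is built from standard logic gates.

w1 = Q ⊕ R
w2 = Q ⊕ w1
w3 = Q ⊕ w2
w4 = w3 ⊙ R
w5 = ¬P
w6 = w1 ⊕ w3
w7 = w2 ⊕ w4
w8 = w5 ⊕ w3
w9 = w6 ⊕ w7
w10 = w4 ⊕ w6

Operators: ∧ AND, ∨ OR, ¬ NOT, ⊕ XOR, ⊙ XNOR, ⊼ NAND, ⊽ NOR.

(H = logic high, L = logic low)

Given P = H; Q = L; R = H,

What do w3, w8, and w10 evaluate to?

w3 = H; w8 = H; w10 = H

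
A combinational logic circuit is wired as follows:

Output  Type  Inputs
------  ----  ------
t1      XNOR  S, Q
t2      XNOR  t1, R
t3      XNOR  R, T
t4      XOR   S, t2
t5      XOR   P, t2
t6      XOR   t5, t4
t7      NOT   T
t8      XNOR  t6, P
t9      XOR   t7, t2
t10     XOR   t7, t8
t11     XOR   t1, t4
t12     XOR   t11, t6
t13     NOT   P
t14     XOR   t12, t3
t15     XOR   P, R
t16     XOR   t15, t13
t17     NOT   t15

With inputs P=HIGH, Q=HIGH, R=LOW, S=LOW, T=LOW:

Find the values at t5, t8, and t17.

t1 = S XNOR Q = LOW XNOR HIGH = LOW
t2 = t1 XNOR R = LOW XNOR LOW = HIGH
t4 = S XOR t2 = LOW XOR HIGH = HIGH
t5 = P XOR t2 = HIGH XOR HIGH = LOW
t6 = t5 XOR t4 = LOW XOR HIGH = HIGH
t8 = t6 XNOR P = HIGH XNOR HIGH = HIGH
t15 = P XOR R = HIGH XOR LOW = HIGH
t17 = NOT t15 = NOT HIGH = LOW

t5 = LOW, t8 = HIGH, t17 = LOW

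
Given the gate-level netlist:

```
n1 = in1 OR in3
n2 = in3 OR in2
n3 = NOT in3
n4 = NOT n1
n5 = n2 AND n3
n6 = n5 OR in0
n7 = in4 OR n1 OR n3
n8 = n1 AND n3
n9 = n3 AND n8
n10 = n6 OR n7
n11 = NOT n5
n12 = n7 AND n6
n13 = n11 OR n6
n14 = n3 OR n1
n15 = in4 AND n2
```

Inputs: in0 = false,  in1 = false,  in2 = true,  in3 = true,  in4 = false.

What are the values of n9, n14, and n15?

n9 = false, n14 = true, n15 = false

n1 = in1 OR in3 = false OR true = true
n2 = in3 OR in2 = true OR true = true
n3 = NOT in3 = NOT true = false
n8 = n1 AND n3 = true AND false = false
n9 = n3 AND n8 = false AND false = false
n14 = n3 OR n1 = false OR true = true
n15 = in4 AND n2 = false AND true = false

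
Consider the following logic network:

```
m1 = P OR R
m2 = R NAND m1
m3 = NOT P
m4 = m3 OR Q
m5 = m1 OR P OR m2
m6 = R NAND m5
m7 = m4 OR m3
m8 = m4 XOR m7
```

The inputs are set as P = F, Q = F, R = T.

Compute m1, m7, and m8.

m1 = T, m7 = T, m8 = F

m1 = P OR R = F OR T = T
m3 = NOT P = NOT F = T
m4 = m3 OR Q = T OR F = T
m7 = m4 OR m3 = T OR T = T
m8 = m4 XOR m7 = T XOR T = F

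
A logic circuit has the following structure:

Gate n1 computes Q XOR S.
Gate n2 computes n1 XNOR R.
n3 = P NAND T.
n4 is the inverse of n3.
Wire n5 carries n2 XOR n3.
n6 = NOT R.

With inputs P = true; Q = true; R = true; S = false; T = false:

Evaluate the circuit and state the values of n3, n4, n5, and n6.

n3 = true, n4 = false, n5 = false, n6 = false

n1 = Q XOR S = true XOR false = true
n2 = n1 XNOR R = true XNOR true = true
n3 = P NAND T = true NAND false = true
n4 = NOT n3 = NOT true = false
n5 = n2 XOR n3 = true XOR true = false
n6 = NOT R = NOT true = false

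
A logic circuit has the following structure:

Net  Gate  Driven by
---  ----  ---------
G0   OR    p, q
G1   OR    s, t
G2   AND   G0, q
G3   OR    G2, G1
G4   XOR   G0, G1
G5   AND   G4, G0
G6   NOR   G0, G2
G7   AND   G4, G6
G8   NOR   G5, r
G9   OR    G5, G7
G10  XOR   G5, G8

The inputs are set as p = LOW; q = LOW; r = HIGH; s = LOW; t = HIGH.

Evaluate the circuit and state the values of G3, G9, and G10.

G0 = p OR q = LOW OR LOW = LOW
G1 = s OR t = LOW OR HIGH = HIGH
G2 = G0 AND q = LOW AND LOW = LOW
G3 = G2 OR G1 = LOW OR HIGH = HIGH
G4 = G0 XOR G1 = LOW XOR HIGH = HIGH
G5 = G4 AND G0 = HIGH AND LOW = LOW
G6 = G0 NOR G2 = LOW NOR LOW = HIGH
G7 = G4 AND G6 = HIGH AND HIGH = HIGH
G8 = G5 NOR r = LOW NOR HIGH = LOW
G9 = G5 OR G7 = LOW OR HIGH = HIGH
G10 = G5 XOR G8 = LOW XOR LOW = LOW

G3 = HIGH  G9 = HIGH  G10 = LOW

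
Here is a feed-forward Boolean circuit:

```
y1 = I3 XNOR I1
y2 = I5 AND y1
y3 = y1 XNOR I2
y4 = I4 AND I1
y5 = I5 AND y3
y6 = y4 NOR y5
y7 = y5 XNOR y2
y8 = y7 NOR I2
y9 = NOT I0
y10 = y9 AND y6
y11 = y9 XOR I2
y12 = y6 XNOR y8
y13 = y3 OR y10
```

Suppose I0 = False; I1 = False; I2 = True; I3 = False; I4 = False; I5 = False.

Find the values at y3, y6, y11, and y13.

y3 = True, y6 = True, y11 = False, y13 = True

y1 = I3 XNOR I1 = False XNOR False = True
y3 = y1 XNOR I2 = True XNOR True = True
y4 = I4 AND I1 = False AND False = False
y5 = I5 AND y3 = False AND True = False
y6 = y4 NOR y5 = False NOR False = True
y9 = NOT I0 = NOT False = True
y10 = y9 AND y6 = True AND True = True
y11 = y9 XOR I2 = True XOR True = False
y13 = y3 OR y10 = True OR True = True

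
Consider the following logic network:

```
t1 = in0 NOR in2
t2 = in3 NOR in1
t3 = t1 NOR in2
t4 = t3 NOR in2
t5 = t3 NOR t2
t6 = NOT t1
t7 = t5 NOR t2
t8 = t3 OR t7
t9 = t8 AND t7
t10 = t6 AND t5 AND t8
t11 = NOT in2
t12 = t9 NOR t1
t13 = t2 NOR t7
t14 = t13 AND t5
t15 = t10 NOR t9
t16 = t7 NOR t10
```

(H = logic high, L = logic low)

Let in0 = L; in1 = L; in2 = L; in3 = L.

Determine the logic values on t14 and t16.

t1 = in0 NOR in2 = L NOR L = H
t2 = in3 NOR in1 = L NOR L = H
t3 = t1 NOR in2 = H NOR L = L
t5 = t3 NOR t2 = L NOR H = L
t6 = NOT t1 = NOT H = L
t7 = t5 NOR t2 = L NOR H = L
t8 = t3 OR t7 = L OR L = L
t10 = t6 AND t5 AND t8 = L AND L AND L = L
t13 = t2 NOR t7 = H NOR L = L
t14 = t13 AND t5 = L AND L = L
t16 = t7 NOR t10 = L NOR L = H

t14 = L, t16 = H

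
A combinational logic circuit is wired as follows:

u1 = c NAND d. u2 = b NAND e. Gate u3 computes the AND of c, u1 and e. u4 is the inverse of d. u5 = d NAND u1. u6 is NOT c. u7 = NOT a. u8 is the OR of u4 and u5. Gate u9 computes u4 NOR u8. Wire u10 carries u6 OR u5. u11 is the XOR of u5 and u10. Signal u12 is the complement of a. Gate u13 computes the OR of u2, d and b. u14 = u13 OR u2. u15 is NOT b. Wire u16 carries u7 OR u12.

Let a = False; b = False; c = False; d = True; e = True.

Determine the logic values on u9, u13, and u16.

u9 = True, u13 = True, u16 = True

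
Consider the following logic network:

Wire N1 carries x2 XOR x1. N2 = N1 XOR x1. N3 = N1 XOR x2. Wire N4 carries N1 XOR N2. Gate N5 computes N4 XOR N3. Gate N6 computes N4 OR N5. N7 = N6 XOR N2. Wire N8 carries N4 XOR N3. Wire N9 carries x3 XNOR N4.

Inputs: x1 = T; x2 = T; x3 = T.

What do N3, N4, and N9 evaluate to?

N1 = x2 XOR x1 = T XOR T = F
N2 = N1 XOR x1 = F XOR T = T
N3 = N1 XOR x2 = F XOR T = T
N4 = N1 XOR N2 = F XOR T = T
N9 = x3 XNOR N4 = T XNOR T = T

N3 = T, N4 = T, N9 = T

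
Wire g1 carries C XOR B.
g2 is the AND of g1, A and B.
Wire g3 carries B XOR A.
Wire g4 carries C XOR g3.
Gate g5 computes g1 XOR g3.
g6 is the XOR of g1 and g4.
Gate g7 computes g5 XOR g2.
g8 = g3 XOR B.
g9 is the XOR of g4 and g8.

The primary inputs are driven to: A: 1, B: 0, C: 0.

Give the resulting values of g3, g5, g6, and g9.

g3 = 1, g5 = 1, g6 = 1, g9 = 0

g1 = C XOR B = 0 XOR 0 = 0
g3 = B XOR A = 0 XOR 1 = 1
g4 = C XOR g3 = 0 XOR 1 = 1
g5 = g1 XOR g3 = 0 XOR 1 = 1
g6 = g1 XOR g4 = 0 XOR 1 = 1
g8 = g3 XOR B = 1 XOR 0 = 1
g9 = g4 XOR g8 = 1 XOR 1 = 0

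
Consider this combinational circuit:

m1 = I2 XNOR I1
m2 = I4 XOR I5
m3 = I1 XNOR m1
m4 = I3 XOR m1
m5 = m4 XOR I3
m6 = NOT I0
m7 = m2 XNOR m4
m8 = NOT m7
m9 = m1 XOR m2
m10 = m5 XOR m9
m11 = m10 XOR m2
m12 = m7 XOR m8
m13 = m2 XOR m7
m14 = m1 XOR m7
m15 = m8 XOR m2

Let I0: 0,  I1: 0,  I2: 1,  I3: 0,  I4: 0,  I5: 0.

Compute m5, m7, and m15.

m5 = 0; m7 = 1; m15 = 0

m1 = I2 XNOR I1 = 1 XNOR 0 = 0
m2 = I4 XOR I5 = 0 XOR 0 = 0
m4 = I3 XOR m1 = 0 XOR 0 = 0
m5 = m4 XOR I3 = 0 XOR 0 = 0
m7 = m2 XNOR m4 = 0 XNOR 0 = 1
m8 = NOT m7 = NOT 1 = 0
m15 = m8 XOR m2 = 0 XOR 0 = 0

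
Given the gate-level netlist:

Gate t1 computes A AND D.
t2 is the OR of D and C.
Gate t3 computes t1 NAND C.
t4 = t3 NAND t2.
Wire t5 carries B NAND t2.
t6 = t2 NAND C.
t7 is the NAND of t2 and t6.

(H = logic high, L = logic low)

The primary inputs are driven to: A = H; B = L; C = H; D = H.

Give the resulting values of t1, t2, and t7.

t1 = H, t2 = H, t7 = H

t1 = A AND D = H AND H = H
t2 = D OR C = H OR H = H
t6 = t2 NAND C = H NAND H = L
t7 = t2 NAND t6 = H NAND L = H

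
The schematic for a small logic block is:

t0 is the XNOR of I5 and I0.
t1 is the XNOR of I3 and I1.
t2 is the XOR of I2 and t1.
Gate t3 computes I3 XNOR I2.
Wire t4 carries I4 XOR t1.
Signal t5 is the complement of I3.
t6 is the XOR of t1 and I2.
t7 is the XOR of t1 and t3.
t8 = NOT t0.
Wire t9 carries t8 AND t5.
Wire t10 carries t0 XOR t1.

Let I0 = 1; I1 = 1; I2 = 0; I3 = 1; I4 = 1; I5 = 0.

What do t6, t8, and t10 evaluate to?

t0 = I5 XNOR I0 = 0 XNOR 1 = 0
t1 = I3 XNOR I1 = 1 XNOR 1 = 1
t6 = t1 XOR I2 = 1 XOR 0 = 1
t8 = NOT t0 = NOT 0 = 1
t10 = t0 XOR t1 = 0 XOR 1 = 1

t6 = 1, t8 = 1, t10 = 1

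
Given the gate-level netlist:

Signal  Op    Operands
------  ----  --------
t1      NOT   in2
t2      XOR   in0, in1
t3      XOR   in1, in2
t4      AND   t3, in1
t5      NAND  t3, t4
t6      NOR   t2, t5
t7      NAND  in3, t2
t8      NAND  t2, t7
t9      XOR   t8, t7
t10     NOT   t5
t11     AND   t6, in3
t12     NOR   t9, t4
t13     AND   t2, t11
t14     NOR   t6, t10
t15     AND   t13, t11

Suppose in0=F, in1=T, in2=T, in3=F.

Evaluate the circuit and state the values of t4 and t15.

t4 = F; t15 = F

t2 = in0 XOR in1 = F XOR T = T
t3 = in1 XOR in2 = T XOR T = F
t4 = t3 AND in1 = F AND T = F
t5 = t3 NAND t4 = F NAND F = T
t6 = t2 NOR t5 = T NOR T = F
t11 = t6 AND in3 = F AND F = F
t13 = t2 AND t11 = T AND F = F
t15 = t13 AND t11 = F AND F = F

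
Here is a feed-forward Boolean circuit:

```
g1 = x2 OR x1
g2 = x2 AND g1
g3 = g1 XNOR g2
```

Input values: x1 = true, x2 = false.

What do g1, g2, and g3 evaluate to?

g1 = true, g2 = false, g3 = false

g1 = x2 OR x1 = false OR true = true
g2 = x2 AND g1 = false AND true = false
g3 = g1 XNOR g2 = true XNOR false = false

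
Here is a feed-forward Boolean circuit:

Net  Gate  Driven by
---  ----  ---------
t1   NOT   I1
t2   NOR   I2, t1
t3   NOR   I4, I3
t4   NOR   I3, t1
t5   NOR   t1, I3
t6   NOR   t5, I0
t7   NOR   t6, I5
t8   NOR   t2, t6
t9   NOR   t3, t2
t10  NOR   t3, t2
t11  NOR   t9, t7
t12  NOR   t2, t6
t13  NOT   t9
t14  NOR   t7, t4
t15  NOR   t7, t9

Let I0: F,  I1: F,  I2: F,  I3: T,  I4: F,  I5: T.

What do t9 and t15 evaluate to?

t9 = T; t15 = F

t1 = NOT I1 = NOT F = T
t2 = I2 NOR t1 = F NOR T = F
t3 = I4 NOR I3 = F NOR T = F
t5 = t1 NOR I3 = T NOR T = F
t6 = t5 NOR I0 = F NOR F = T
t7 = t6 NOR I5 = T NOR T = F
t9 = t3 NOR t2 = F NOR F = T
t15 = t7 NOR t9 = F NOR T = F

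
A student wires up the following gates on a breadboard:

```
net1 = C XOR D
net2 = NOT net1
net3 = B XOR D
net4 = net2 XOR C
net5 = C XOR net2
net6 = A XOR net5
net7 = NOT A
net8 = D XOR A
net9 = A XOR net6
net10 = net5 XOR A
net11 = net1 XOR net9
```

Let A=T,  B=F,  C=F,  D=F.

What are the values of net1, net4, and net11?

net1 = C XOR D = F XOR F = F
net2 = NOT net1 = NOT F = T
net4 = net2 XOR C = T XOR F = T
net5 = C XOR net2 = F XOR T = T
net6 = A XOR net5 = T XOR T = F
net9 = A XOR net6 = T XOR F = T
net11 = net1 XOR net9 = F XOR T = T

net1 = F  net4 = T  net11 = T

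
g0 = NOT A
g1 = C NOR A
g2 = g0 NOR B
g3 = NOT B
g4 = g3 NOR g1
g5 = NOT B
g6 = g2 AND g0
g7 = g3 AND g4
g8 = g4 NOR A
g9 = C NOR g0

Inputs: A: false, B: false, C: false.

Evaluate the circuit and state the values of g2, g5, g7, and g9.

g2 = false; g5 = true; g7 = false; g9 = false

g0 = NOT A = NOT false = true
g1 = C NOR A = false NOR false = true
g2 = g0 NOR B = true NOR false = false
g3 = NOT B = NOT false = true
g4 = g3 NOR g1 = true NOR true = false
g5 = NOT B = NOT false = true
g7 = g3 AND g4 = true AND false = false
g9 = C NOR g0 = false NOR true = false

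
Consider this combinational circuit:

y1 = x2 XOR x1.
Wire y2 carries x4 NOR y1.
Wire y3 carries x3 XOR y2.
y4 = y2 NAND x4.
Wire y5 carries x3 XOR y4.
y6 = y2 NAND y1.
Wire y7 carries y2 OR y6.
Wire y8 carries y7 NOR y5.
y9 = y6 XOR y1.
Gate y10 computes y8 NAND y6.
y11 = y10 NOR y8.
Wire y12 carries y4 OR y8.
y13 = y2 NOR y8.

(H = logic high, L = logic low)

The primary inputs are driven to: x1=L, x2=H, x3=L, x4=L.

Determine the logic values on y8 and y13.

y8 = L, y13 = H

y1 = x2 XOR x1 = H XOR L = H
y2 = x4 NOR y1 = L NOR H = L
y4 = y2 NAND x4 = L NAND L = H
y5 = x3 XOR y4 = L XOR H = H
y6 = y2 NAND y1 = L NAND H = H
y7 = y2 OR y6 = L OR H = H
y8 = y7 NOR y5 = H NOR H = L
y13 = y2 NOR y8 = L NOR L = H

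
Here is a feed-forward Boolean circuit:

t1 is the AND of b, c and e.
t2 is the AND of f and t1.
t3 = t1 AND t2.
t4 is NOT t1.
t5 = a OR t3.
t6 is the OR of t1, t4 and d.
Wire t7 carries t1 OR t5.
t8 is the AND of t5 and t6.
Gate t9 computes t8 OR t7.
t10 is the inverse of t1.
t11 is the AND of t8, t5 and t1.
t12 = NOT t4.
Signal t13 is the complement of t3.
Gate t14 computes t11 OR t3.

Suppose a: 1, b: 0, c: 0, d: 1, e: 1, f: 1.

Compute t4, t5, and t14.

t4 = 1, t5 = 1, t14 = 0

t1 = b AND c AND e = 0 AND 0 AND 1 = 0
t2 = f AND t1 = 1 AND 0 = 0
t3 = t1 AND t2 = 0 AND 0 = 0
t4 = NOT t1 = NOT 0 = 1
t5 = a OR t3 = 1 OR 0 = 1
t6 = t1 OR t4 OR d = 0 OR 1 OR 1 = 1
t8 = t5 AND t6 = 1 AND 1 = 1
t11 = t8 AND t5 AND t1 = 1 AND 1 AND 0 = 0
t14 = t11 OR t3 = 0 OR 0 = 0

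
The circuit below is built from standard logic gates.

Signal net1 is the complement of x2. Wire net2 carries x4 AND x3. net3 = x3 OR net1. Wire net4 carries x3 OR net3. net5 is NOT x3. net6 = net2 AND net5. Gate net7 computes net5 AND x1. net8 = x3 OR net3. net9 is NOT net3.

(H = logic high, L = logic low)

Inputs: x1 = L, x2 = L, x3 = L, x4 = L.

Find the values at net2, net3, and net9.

net2 = L  net3 = H  net9 = L

net1 = NOT x2 = NOT L = H
net2 = x4 AND x3 = L AND L = L
net3 = x3 OR net1 = L OR H = H
net9 = NOT net3 = NOT H = L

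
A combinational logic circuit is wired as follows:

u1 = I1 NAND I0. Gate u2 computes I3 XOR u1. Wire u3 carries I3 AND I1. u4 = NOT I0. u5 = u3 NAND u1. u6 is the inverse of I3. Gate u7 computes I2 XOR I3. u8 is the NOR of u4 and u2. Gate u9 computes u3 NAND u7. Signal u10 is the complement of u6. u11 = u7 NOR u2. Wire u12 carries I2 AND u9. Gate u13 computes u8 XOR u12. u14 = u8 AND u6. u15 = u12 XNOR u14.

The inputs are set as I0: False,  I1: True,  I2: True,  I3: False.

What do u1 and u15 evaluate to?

u1 = I1 NAND I0 = True NAND False = True
u2 = I3 XOR u1 = False XOR True = True
u3 = I3 AND I1 = False AND True = False
u4 = NOT I0 = NOT False = True
u6 = NOT I3 = NOT False = True
u7 = I2 XOR I3 = True XOR False = True
u8 = u4 NOR u2 = True NOR True = False
u9 = u3 NAND u7 = False NAND True = True
u12 = I2 AND u9 = True AND True = True
u14 = u8 AND u6 = False AND True = False
u15 = u12 XNOR u14 = True XNOR False = False

u1 = True; u15 = False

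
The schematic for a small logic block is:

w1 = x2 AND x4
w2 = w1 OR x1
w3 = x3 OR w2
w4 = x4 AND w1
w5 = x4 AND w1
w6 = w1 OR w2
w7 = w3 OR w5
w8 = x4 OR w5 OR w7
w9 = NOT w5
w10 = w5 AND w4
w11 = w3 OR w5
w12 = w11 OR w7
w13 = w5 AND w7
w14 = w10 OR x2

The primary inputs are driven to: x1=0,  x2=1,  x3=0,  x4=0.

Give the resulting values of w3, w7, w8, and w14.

w3 = 0, w7 = 0, w8 = 0, w14 = 1

w1 = x2 AND x4 = 1 AND 0 = 0
w2 = w1 OR x1 = 0 OR 0 = 0
w3 = x3 OR w2 = 0 OR 0 = 0
w4 = x4 AND w1 = 0 AND 0 = 0
w5 = x4 AND w1 = 0 AND 0 = 0
w7 = w3 OR w5 = 0 OR 0 = 0
w8 = x4 OR w5 OR w7 = 0 OR 0 OR 0 = 0
w10 = w5 AND w4 = 0 AND 0 = 0
w14 = w10 OR x2 = 0 OR 1 = 1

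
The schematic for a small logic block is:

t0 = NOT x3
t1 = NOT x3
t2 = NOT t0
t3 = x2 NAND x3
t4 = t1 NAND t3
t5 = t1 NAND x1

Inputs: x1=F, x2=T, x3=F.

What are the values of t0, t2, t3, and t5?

t0 = T  t2 = F  t3 = T  t5 = T

t0 = NOT x3 = NOT F = T
t1 = NOT x3 = NOT F = T
t2 = NOT t0 = NOT T = F
t3 = x2 NAND x3 = T NAND F = T
t5 = t1 NAND x1 = T NAND F = T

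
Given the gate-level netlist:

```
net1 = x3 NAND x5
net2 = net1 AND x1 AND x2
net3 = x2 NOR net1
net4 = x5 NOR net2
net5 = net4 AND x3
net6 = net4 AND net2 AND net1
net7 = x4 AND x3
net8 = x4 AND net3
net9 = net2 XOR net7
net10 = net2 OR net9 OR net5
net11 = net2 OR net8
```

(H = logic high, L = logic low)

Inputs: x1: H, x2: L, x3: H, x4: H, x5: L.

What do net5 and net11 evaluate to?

net5 = H, net11 = L

net1 = x3 NAND x5 = H NAND L = H
net2 = net1 AND x1 AND x2 = H AND H AND L = L
net3 = x2 NOR net1 = L NOR H = L
net4 = x5 NOR net2 = L NOR L = H
net5 = net4 AND x3 = H AND H = H
net8 = x4 AND net3 = H AND L = L
net11 = net2 OR net8 = L OR L = L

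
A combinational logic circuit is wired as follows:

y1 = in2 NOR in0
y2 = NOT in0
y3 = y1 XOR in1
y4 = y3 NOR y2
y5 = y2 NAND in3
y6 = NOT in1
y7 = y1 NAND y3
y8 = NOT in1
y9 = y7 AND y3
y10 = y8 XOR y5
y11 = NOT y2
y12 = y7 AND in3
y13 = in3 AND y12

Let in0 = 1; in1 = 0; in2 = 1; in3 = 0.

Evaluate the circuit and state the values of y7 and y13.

y1 = in2 NOR in0 = 1 NOR 1 = 0
y3 = y1 XOR in1 = 0 XOR 0 = 0
y7 = y1 NAND y3 = 0 NAND 0 = 1
y12 = y7 AND in3 = 1 AND 0 = 0
y13 = in3 AND y12 = 0 AND 0 = 0

y7 = 1; y13 = 0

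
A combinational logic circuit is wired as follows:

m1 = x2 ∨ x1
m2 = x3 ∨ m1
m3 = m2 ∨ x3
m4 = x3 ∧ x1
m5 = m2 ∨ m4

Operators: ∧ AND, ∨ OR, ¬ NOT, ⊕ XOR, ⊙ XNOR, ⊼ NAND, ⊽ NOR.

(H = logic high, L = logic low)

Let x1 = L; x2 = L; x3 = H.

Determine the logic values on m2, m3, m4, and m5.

m1 = x2 OR x1 = L OR L = L
m2 = x3 OR m1 = H OR L = H
m3 = m2 OR x3 = H OR H = H
m4 = x3 AND x1 = H AND L = L
m5 = m2 OR m4 = H OR L = H

m2 = H, m3 = H, m4 = L, m5 = H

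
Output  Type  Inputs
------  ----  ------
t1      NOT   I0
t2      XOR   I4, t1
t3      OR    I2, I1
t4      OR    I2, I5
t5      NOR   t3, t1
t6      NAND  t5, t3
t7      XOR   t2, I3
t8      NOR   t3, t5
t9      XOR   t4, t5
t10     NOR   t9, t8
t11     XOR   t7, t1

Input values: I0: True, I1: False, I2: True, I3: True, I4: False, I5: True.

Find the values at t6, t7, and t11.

t6 = True  t7 = True  t11 = True

t1 = NOT I0 = NOT True = False
t2 = I4 XOR t1 = False XOR False = False
t3 = I2 OR I1 = True OR False = True
t5 = t3 NOR t1 = True NOR False = False
t6 = t5 NAND t3 = False NAND True = True
t7 = t2 XOR I3 = False XOR True = True
t11 = t7 XOR t1 = True XOR False = True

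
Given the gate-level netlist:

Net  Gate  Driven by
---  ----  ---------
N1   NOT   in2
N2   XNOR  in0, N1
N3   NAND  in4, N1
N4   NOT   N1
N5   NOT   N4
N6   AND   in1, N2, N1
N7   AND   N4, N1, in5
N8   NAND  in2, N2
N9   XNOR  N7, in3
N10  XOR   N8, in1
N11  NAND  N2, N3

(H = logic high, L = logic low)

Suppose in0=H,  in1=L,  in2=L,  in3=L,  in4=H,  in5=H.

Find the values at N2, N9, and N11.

N2 = H  N9 = H  N11 = H

N1 = NOT in2 = NOT L = H
N2 = in0 XNOR N1 = H XNOR H = H
N3 = in4 NAND N1 = H NAND H = L
N4 = NOT N1 = NOT H = L
N7 = N4 AND N1 AND in5 = L AND H AND H = L
N9 = N7 XNOR in3 = L XNOR L = H
N11 = N2 NAND N3 = H NAND L = H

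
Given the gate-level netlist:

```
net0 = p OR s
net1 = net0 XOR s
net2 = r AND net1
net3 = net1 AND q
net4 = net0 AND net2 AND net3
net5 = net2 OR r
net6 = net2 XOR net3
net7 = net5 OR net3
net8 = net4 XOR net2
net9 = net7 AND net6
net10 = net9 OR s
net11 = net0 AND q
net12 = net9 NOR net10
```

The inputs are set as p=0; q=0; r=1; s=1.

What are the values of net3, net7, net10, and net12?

net0 = p OR s = 0 OR 1 = 1
net1 = net0 XOR s = 1 XOR 1 = 0
net2 = r AND net1 = 1 AND 0 = 0
net3 = net1 AND q = 0 AND 0 = 0
net5 = net2 OR r = 0 OR 1 = 1
net6 = net2 XOR net3 = 0 XOR 0 = 0
net7 = net5 OR net3 = 1 OR 0 = 1
net9 = net7 AND net6 = 1 AND 0 = 0
net10 = net9 OR s = 0 OR 1 = 1
net12 = net9 NOR net10 = 0 NOR 1 = 0

net3 = 0  net7 = 1  net10 = 1  net12 = 0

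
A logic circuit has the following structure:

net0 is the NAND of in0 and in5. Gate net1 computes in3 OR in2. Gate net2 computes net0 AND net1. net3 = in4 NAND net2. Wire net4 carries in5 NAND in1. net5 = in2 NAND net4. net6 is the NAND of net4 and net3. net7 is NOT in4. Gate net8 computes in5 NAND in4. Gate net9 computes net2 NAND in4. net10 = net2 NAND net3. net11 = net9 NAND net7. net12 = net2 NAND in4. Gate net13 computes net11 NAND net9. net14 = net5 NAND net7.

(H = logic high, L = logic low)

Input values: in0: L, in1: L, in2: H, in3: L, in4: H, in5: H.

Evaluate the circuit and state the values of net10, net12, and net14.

net0 = in0 NAND in5 = L NAND H = H
net1 = in3 OR in2 = L OR H = H
net2 = net0 AND net1 = H AND H = H
net3 = in4 NAND net2 = H NAND H = L
net4 = in5 NAND in1 = H NAND L = H
net5 = in2 NAND net4 = H NAND H = L
net7 = NOT in4 = NOT H = L
net10 = net2 NAND net3 = H NAND L = H
net12 = net2 NAND in4 = H NAND H = L
net14 = net5 NAND net7 = L NAND L = H

net10 = H, net12 = L, net14 = H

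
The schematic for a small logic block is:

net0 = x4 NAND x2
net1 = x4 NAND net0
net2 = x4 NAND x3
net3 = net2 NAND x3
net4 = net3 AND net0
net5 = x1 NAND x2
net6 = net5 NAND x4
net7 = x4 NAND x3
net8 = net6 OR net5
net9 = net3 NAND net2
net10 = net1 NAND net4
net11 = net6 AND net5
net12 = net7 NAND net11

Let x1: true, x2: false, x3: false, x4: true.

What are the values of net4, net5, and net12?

net0 = x4 NAND x2 = true NAND false = true
net2 = x4 NAND x3 = true NAND false = true
net3 = net2 NAND x3 = true NAND false = true
net4 = net3 AND net0 = true AND true = true
net5 = x1 NAND x2 = true NAND false = true
net6 = net5 NAND x4 = true NAND true = false
net7 = x4 NAND x3 = true NAND false = true
net11 = net6 AND net5 = false AND true = false
net12 = net7 NAND net11 = true NAND false = true

net4 = true; net5 = true; net12 = true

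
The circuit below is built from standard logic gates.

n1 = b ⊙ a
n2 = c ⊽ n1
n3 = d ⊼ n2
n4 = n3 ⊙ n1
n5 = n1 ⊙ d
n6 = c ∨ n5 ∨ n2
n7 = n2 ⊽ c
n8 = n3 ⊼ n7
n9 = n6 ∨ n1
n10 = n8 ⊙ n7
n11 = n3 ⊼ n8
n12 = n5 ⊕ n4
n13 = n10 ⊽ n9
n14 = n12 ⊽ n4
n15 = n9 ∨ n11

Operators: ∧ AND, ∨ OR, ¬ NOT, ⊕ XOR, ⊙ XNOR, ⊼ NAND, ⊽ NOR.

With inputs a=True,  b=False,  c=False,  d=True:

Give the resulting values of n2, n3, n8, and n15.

n1 = b XNOR a = False XNOR True = False
n2 = c NOR n1 = False NOR False = True
n3 = d NAND n2 = True NAND True = False
n5 = n1 XNOR d = False XNOR True = False
n6 = c OR n5 OR n2 = False OR False OR True = True
n7 = n2 NOR c = True NOR False = False
n8 = n3 NAND n7 = False NAND False = True
n9 = n6 OR n1 = True OR False = True
n11 = n3 NAND n8 = False NAND True = True
n15 = n9 OR n11 = True OR True = True

n2 = True  n3 = False  n8 = True  n15 = True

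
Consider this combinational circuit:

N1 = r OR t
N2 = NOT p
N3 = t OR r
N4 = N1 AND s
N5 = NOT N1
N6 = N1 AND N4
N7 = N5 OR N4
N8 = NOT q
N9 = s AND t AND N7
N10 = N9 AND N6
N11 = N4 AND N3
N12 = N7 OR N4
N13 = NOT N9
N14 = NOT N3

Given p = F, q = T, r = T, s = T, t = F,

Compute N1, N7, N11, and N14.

N1 = T, N7 = T, N11 = T, N14 = F

N1 = r OR t = T OR F = T
N3 = t OR r = F OR T = T
N4 = N1 AND s = T AND T = T
N5 = NOT N1 = NOT T = F
N7 = N5 OR N4 = F OR T = T
N11 = N4 AND N3 = T AND T = T
N14 = NOT N3 = NOT T = F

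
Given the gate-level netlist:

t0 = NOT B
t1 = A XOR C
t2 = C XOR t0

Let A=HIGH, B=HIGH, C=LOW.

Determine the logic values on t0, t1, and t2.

t0 = NOT B = NOT HIGH = LOW
t1 = A XOR C = HIGH XOR LOW = HIGH
t2 = C XOR t0 = LOW XOR LOW = LOW

t0 = LOW, t1 = HIGH, t2 = LOW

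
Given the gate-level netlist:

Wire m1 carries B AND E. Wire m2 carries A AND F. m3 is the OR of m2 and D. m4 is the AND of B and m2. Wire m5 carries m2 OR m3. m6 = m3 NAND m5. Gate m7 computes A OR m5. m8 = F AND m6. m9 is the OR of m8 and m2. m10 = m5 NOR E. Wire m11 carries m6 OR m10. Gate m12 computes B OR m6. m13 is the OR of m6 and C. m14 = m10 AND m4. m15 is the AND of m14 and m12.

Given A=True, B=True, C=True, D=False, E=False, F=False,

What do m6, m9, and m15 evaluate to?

m2 = A AND F = True AND False = False
m3 = m2 OR D = False OR False = False
m4 = B AND m2 = True AND False = False
m5 = m2 OR m3 = False OR False = False
m6 = m3 NAND m5 = False NAND False = True
m8 = F AND m6 = False AND True = False
m9 = m8 OR m2 = False OR False = False
m10 = m5 NOR E = False NOR False = True
m12 = B OR m6 = True OR True = True
m14 = m10 AND m4 = True AND False = False
m15 = m14 AND m12 = False AND True = False

m6 = True; m9 = False; m15 = False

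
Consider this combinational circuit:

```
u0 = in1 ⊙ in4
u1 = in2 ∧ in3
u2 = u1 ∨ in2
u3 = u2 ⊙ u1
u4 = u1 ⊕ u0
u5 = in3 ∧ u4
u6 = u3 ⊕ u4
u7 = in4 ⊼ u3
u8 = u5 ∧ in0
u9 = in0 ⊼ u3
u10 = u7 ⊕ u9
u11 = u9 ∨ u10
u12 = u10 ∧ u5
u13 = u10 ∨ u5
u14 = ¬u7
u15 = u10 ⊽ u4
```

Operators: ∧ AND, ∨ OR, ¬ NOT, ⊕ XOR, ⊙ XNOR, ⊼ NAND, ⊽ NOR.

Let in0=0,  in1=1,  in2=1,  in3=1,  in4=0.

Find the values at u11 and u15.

u11 = 1, u15 = 0

u0 = in1 XNOR in4 = 1 XNOR 0 = 0
u1 = in2 AND in3 = 1 AND 1 = 1
u2 = u1 OR in2 = 1 OR 1 = 1
u3 = u2 XNOR u1 = 1 XNOR 1 = 1
u4 = u1 XOR u0 = 1 XOR 0 = 1
u7 = in4 NAND u3 = 0 NAND 1 = 1
u9 = in0 NAND u3 = 0 NAND 1 = 1
u10 = u7 XOR u9 = 1 XOR 1 = 0
u11 = u9 OR u10 = 1 OR 0 = 1
u15 = u10 NOR u4 = 0 NOR 1 = 0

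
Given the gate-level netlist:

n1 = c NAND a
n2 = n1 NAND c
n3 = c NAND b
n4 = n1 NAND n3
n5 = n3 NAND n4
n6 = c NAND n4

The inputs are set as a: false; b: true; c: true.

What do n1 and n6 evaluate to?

n1 = c NAND a = true NAND false = true
n3 = c NAND b = true NAND true = false
n4 = n1 NAND n3 = true NAND false = true
n6 = c NAND n4 = true NAND true = false

n1 = true  n6 = false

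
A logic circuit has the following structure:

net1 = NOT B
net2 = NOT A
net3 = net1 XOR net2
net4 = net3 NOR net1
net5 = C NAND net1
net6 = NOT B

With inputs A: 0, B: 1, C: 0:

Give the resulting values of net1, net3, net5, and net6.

net1 = 0  net3 = 1  net5 = 1  net6 = 0

net1 = NOT B = NOT 1 = 0
net2 = NOT A = NOT 0 = 1
net3 = net1 XOR net2 = 0 XOR 1 = 1
net5 = C NAND net1 = 0 NAND 0 = 1
net6 = NOT B = NOT 1 = 0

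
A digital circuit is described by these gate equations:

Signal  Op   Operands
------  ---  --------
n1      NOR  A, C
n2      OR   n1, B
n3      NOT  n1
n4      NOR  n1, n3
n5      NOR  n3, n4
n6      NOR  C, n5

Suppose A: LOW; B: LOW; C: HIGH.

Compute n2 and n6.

n1 = A NOR C = LOW NOR HIGH = LOW
n2 = n1 OR B = LOW OR LOW = LOW
n3 = NOT n1 = NOT LOW = HIGH
n4 = n1 NOR n3 = LOW NOR HIGH = LOW
n5 = n3 NOR n4 = HIGH NOR LOW = LOW
n6 = C NOR n5 = HIGH NOR LOW = LOW

n2 = LOW; n6 = LOW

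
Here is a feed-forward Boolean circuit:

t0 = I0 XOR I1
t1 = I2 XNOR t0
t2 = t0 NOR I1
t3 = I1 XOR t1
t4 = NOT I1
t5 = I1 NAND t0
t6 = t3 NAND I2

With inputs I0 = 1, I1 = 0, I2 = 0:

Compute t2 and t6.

t2 = 0  t6 = 1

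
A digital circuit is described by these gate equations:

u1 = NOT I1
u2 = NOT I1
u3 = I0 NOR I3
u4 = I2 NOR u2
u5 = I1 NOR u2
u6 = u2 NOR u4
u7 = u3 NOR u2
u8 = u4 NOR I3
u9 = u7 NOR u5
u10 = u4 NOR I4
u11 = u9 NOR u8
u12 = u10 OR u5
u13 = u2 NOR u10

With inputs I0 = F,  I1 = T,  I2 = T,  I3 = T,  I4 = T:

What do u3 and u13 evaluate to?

u3 = F  u13 = T

u2 = NOT I1 = NOT T = F
u3 = I0 NOR I3 = F NOR T = F
u4 = I2 NOR u2 = T NOR F = F
u10 = u4 NOR I4 = F NOR T = F
u13 = u2 NOR u10 = F NOR F = T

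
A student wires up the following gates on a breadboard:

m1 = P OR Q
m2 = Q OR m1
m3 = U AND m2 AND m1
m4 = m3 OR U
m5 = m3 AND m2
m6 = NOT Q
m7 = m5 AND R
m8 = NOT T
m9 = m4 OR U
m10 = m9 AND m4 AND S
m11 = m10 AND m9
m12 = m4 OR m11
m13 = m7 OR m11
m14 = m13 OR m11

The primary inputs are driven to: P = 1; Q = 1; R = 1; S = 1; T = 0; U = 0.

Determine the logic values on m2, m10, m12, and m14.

m1 = P OR Q = 1 OR 1 = 1
m2 = Q OR m1 = 1 OR 1 = 1
m3 = U AND m2 AND m1 = 0 AND 1 AND 1 = 0
m4 = m3 OR U = 0 OR 0 = 0
m5 = m3 AND m2 = 0 AND 1 = 0
m7 = m5 AND R = 0 AND 1 = 0
m9 = m4 OR U = 0 OR 0 = 0
m10 = m9 AND m4 AND S = 0 AND 0 AND 1 = 0
m11 = m10 AND m9 = 0 AND 0 = 0
m12 = m4 OR m11 = 0 OR 0 = 0
m13 = m7 OR m11 = 0 OR 0 = 0
m14 = m13 OR m11 = 0 OR 0 = 0

m2 = 1, m10 = 0, m12 = 0, m14 = 0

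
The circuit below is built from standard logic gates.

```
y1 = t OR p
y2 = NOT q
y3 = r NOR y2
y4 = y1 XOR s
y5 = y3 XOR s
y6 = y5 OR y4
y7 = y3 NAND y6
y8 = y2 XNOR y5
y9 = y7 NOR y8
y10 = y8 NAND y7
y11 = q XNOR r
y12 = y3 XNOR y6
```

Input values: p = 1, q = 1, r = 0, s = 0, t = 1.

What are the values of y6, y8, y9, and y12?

y6 = 1  y8 = 0  y9 = 1  y12 = 1

y1 = t OR p = 1 OR 1 = 1
y2 = NOT q = NOT 1 = 0
y3 = r NOR y2 = 0 NOR 0 = 1
y4 = y1 XOR s = 1 XOR 0 = 1
y5 = y3 XOR s = 1 XOR 0 = 1
y6 = y5 OR y4 = 1 OR 1 = 1
y7 = y3 NAND y6 = 1 NAND 1 = 0
y8 = y2 XNOR y5 = 0 XNOR 1 = 0
y9 = y7 NOR y8 = 0 NOR 0 = 1
y12 = y3 XNOR y6 = 1 XNOR 1 = 1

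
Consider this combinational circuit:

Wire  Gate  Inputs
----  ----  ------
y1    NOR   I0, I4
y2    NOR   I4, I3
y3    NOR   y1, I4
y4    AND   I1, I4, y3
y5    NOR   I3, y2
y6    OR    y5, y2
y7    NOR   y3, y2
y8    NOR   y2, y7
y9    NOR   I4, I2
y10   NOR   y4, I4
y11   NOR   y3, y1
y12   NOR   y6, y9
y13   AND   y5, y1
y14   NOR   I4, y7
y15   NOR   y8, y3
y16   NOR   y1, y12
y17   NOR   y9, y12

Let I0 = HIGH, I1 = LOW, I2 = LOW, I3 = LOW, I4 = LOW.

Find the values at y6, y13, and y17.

y6 = HIGH, y13 = LOW, y17 = LOW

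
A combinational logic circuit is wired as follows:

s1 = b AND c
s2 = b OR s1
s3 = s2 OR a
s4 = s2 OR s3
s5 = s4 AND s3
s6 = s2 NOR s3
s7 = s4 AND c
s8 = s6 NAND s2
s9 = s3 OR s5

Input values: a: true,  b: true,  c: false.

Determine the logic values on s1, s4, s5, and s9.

s1 = false  s4 = true  s5 = true  s9 = true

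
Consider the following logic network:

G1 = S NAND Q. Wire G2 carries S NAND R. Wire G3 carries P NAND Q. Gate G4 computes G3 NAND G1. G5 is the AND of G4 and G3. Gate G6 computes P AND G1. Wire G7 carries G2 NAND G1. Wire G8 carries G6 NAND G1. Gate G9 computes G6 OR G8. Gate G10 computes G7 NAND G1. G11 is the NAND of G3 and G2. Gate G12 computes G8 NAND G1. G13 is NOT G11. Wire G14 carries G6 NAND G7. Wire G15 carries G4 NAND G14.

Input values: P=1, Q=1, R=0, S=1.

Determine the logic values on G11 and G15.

G11 = 1, G15 = 0

G1 = S NAND Q = 1 NAND 1 = 0
G2 = S NAND R = 1 NAND 0 = 1
G3 = P NAND Q = 1 NAND 1 = 0
G4 = G3 NAND G1 = 0 NAND 0 = 1
G6 = P AND G1 = 1 AND 0 = 0
G7 = G2 NAND G1 = 1 NAND 0 = 1
G11 = G3 NAND G2 = 0 NAND 1 = 1
G14 = G6 NAND G7 = 0 NAND 1 = 1
G15 = G4 NAND G14 = 1 NAND 1 = 0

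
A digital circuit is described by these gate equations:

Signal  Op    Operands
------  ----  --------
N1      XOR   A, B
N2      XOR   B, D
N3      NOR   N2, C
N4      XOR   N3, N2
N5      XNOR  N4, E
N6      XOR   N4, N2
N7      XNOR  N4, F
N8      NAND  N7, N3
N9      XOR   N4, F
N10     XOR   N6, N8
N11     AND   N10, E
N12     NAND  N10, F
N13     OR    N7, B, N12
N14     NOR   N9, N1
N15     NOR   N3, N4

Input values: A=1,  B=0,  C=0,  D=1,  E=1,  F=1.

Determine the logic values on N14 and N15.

N1 = A XOR B = 1 XOR 0 = 1
N2 = B XOR D = 0 XOR 1 = 1
N3 = N2 NOR C = 1 NOR 0 = 0
N4 = N3 XOR N2 = 0 XOR 1 = 1
N9 = N4 XOR F = 1 XOR 1 = 0
N14 = N9 NOR N1 = 0 NOR 1 = 0
N15 = N3 NOR N4 = 0 NOR 1 = 0

N14 = 0, N15 = 0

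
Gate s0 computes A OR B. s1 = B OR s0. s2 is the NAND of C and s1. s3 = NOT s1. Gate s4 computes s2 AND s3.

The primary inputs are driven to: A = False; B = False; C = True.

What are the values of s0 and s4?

s0 = False  s4 = True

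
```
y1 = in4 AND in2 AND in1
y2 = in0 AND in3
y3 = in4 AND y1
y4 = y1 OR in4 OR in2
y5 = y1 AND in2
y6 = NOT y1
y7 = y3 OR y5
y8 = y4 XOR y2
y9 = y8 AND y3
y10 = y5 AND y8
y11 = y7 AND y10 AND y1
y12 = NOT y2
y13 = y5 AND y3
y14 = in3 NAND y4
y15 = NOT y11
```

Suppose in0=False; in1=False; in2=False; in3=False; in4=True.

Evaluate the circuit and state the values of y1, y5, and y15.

y1 = in4 AND in2 AND in1 = True AND False AND False = False
y2 = in0 AND in3 = False AND False = False
y3 = in4 AND y1 = True AND False = False
y4 = y1 OR in4 OR in2 = False OR True OR False = True
y5 = y1 AND in2 = False AND False = False
y7 = y3 OR y5 = False OR False = False
y8 = y4 XOR y2 = True XOR False = True
y10 = y5 AND y8 = False AND True = False
y11 = y7 AND y10 AND y1 = False AND False AND False = False
y15 = NOT y11 = NOT False = True

y1 = False  y5 = False  y15 = True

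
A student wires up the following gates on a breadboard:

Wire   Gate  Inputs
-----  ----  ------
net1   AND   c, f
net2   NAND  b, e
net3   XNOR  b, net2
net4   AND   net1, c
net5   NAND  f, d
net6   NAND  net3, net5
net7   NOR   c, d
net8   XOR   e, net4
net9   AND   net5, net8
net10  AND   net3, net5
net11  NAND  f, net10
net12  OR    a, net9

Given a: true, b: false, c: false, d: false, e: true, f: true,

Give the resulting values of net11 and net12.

net1 = c AND f = false AND true = false
net2 = b NAND e = false NAND true = true
net3 = b XNOR net2 = false XNOR true = false
net4 = net1 AND c = false AND false = false
net5 = f NAND d = true NAND false = true
net8 = e XOR net4 = true XOR false = true
net9 = net5 AND net8 = true AND true = true
net10 = net3 AND net5 = false AND true = false
net11 = f NAND net10 = true NAND false = true
net12 = a OR net9 = true OR true = true

net11 = true; net12 = true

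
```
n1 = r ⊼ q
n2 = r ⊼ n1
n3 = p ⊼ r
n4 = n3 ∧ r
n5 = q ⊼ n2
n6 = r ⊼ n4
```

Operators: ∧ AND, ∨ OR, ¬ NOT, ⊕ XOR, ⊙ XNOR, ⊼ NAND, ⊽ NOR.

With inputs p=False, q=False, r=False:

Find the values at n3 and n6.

n3 = p NAND r = False NAND False = True
n4 = n3 AND r = True AND False = False
n6 = r NAND n4 = False NAND False = True

n3 = True; n6 = True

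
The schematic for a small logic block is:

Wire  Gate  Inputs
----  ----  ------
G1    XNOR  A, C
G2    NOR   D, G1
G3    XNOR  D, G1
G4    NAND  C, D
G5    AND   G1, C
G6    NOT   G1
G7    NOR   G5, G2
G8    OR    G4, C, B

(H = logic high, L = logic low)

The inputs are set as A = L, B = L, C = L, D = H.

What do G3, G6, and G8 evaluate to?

G3 = H, G6 = L, G8 = H

G1 = A XNOR C = L XNOR L = H
G3 = D XNOR G1 = H XNOR H = H
G4 = C NAND D = L NAND H = H
G6 = NOT G1 = NOT H = L
G8 = G4 OR C OR B = H OR L OR L = H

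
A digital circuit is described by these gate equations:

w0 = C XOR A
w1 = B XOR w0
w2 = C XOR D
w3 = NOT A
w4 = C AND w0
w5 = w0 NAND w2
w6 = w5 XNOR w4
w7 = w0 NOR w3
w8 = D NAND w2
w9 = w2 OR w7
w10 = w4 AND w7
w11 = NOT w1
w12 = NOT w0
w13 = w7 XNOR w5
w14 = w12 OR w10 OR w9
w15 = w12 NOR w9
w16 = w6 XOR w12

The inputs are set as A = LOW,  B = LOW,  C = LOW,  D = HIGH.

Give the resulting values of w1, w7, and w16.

w1 = LOW  w7 = LOW  w16 = HIGH

w0 = C XOR A = LOW XOR LOW = LOW
w1 = B XOR w0 = LOW XOR LOW = LOW
w2 = C XOR D = LOW XOR HIGH = HIGH
w3 = NOT A = NOT LOW = HIGH
w4 = C AND w0 = LOW AND LOW = LOW
w5 = w0 NAND w2 = LOW NAND HIGH = HIGH
w6 = w5 XNOR w4 = HIGH XNOR LOW = LOW
w7 = w0 NOR w3 = LOW NOR HIGH = LOW
w12 = NOT w0 = NOT LOW = HIGH
w16 = w6 XOR w12 = LOW XOR HIGH = HIGH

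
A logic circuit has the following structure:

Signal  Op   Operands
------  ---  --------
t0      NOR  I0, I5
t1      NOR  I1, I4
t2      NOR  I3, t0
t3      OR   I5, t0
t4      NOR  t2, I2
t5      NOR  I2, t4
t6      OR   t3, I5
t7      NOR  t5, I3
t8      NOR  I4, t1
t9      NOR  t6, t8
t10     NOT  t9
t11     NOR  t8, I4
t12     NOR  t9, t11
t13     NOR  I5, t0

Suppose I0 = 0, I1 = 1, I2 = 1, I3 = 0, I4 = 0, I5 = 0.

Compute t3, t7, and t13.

t3 = 1, t7 = 1, t13 = 0

t0 = I0 NOR I5 = 0 NOR 0 = 1
t2 = I3 NOR t0 = 0 NOR 1 = 0
t3 = I5 OR t0 = 0 OR 1 = 1
t4 = t2 NOR I2 = 0 NOR 1 = 0
t5 = I2 NOR t4 = 1 NOR 0 = 0
t7 = t5 NOR I3 = 0 NOR 0 = 1
t13 = I5 NOR t0 = 0 NOR 1 = 0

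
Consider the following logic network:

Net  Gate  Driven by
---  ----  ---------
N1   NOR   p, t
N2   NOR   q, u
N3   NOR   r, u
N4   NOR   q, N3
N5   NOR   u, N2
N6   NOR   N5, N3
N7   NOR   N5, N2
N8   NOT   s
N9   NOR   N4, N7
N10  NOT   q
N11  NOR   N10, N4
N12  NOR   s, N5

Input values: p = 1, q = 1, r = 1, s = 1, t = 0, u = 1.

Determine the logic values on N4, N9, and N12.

N4 = 0; N9 = 0; N12 = 0

N2 = q NOR u = 1 NOR 1 = 0
N3 = r NOR u = 1 NOR 1 = 0
N4 = q NOR N3 = 1 NOR 0 = 0
N5 = u NOR N2 = 1 NOR 0 = 0
N7 = N5 NOR N2 = 0 NOR 0 = 1
N9 = N4 NOR N7 = 0 NOR 1 = 0
N12 = s NOR N5 = 1 NOR 0 = 0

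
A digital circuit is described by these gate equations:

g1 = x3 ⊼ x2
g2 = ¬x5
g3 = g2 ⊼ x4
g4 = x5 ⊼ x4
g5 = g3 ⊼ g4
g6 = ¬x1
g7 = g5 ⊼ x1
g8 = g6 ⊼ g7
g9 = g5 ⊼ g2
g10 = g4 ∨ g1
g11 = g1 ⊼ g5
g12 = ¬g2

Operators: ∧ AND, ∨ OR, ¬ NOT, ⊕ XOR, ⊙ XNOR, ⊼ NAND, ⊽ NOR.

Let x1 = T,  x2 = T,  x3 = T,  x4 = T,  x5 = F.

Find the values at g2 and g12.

g2 = T  g12 = F

g2 = NOT x5 = NOT F = T
g12 = NOT g2 = NOT T = F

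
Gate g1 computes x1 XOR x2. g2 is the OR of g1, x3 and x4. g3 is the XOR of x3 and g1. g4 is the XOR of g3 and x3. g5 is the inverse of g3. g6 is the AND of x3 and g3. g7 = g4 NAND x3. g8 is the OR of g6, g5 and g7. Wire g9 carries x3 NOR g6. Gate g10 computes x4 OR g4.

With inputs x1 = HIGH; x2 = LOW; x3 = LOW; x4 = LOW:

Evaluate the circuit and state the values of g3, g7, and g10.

g1 = x1 XOR x2 = HIGH XOR LOW = HIGH
g3 = x3 XOR g1 = LOW XOR HIGH = HIGH
g4 = g3 XOR x3 = HIGH XOR LOW = HIGH
g7 = g4 NAND x3 = HIGH NAND LOW = HIGH
g10 = x4 OR g4 = LOW OR HIGH = HIGH

g3 = HIGH, g7 = HIGH, g10 = HIGH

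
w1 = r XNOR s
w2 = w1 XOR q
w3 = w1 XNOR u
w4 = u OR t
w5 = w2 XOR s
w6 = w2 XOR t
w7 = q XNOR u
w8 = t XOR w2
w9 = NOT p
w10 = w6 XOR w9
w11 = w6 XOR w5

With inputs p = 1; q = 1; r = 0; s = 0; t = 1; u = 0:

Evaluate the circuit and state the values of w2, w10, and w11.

w2 = 0  w10 = 1  w11 = 1

w1 = r XNOR s = 0 XNOR 0 = 1
w2 = w1 XOR q = 1 XOR 1 = 0
w5 = w2 XOR s = 0 XOR 0 = 0
w6 = w2 XOR t = 0 XOR 1 = 1
w9 = NOT p = NOT 1 = 0
w10 = w6 XOR w9 = 1 XOR 0 = 1
w11 = w6 XOR w5 = 1 XOR 0 = 1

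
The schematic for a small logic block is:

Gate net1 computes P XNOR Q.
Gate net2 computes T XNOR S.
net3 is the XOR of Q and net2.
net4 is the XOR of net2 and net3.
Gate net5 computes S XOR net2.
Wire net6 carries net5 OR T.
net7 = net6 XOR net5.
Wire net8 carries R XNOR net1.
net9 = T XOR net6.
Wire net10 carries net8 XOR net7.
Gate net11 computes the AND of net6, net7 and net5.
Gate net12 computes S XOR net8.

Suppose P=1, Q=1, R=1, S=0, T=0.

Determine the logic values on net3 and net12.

net3 = 0; net12 = 1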